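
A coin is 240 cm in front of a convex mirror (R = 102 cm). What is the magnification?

f = R/2 = 102/2 = 51.00 cm; for a convex mirror, f = -51.00 cm.
1/d_i = 1/f − 1/d_o = 1/(-51.00) − 1/(240) = -0.02377, so d_i = -42.06 cm.
m = −d_i/d_o = −(-42.06)/(240) = +0.175.
The image is virtual, upright and reduced, behind the mirror.

m = +0.175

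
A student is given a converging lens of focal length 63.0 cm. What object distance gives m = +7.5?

54.6 cm

m = −d_i/d_o ⇒ d_i = −m·d_o.
1/f = 1/d_o + 1/d_i = 1/d_o − 1/(m·d_o) = (1 − 1/m)/d_o, so d_o = f(1 − 1/m) = (63.00)(1 − 1/(+7.5)) = 54.6 cm.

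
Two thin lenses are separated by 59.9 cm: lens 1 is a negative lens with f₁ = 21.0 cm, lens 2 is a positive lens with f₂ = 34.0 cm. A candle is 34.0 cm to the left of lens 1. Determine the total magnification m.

m = -0.334

f₁ = −21.0 cm (diverging).
Lens 1: 1/d_i1 = 1/(-21.0) − 1/(34.0) = -0.07703, so d_i1 = -12.98 cm; m₁ = −d_i1/d_o1 = +0.3818.
d_o2 = 59.9 − (-12.98) = 72.88 cm.
Lens 2: 1/d_i2 = 1/(34.0) − 1/(72.88) = 0.01569, so d_i2 = 63.73 cm; m₂ = −d_i2/d_o2 = -0.8745.
m = m₁·m₂ = (+0.3818)(-0.8745) = -0.334.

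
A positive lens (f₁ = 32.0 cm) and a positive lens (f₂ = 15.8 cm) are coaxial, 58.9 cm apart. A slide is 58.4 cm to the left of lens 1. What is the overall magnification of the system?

m = -0.692

Lens 1: 1/d_i1 = 1/(32.0) − 1/(58.4) = 0.01413, so d_i1 = 70.79 cm; m₁ = −d_i1/d_o1 = -1.212.
d_o2 = 58.9 − (70.79) = -11.89 cm (virtual object).
Lens 2: 1/d_i2 = 1/(15.8) − 1/(-11.89) = 0.1474, so d_i2 = 6.784 cm; m₂ = −d_i2/d_o2 = +0.5706.
m = m₁·m₂ = (-1.212)(+0.5706) = -0.692.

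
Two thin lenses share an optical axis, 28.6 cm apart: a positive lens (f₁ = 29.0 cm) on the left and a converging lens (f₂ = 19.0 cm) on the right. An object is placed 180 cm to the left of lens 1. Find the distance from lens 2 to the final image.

Lens 1: 1/d_i1 = 1/f₁ − 1/d_o1 = 1/(29.0) − 1/(180) = 0.02893, so d_i1 = 34.57 cm.
The intermediate image is 34.57 cm to the right of lens 1, which lies 5.970 cm to the right of lens 2 — a virtual object — so d_o2 = −5.970 cm.
Lens 2: 1/d_i2 = 1/f₂ − 1/d_o2 = 1/(19.0) − 1/(-5.970) = 0.2201, so d_i2 = 4.54 cm.
The final image is real, 4.54 cm to the right of lens 2 (overall magnification ≈ -0.15).

4.54 cm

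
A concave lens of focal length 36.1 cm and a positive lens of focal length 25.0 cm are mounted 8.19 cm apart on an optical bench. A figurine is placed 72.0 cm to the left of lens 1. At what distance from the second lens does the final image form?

111 cm

Lens 1 is diverging, so f₁ = −36.1 cm.
Lens 1: 1/d_i1 = 1/f₁ − 1/d_o1 = 1/(-36.1) − 1/(72.0) = -0.04159, so d_i1 = -24.04 cm.
The intermediate image is 24.04 cm to the left of lens 1 (virtual), which is 8.19 − (-24.04) = 32.23 cm to the left of lens 2, so d_o2 = +32.23 cm.
Lens 2: 1/d_i2 = 1/f₂ − 1/d_o2 = 1/(25.0) − 1/(32.23) = 0.008973, so d_i2 = 111 cm.
The final image is real, 111 cm to the right of lens 2 (overall magnification ≈ -1.2).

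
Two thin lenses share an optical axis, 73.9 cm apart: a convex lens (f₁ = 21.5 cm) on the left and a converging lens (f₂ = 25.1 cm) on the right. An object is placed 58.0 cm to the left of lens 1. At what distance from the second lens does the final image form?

Lens 1: 1/d_i1 = 1/f₁ − 1/d_o1 = 1/(21.5) − 1/(58.0) = 0.02927, so d_i1 = 34.16 cm.
The intermediate image is 34.16 cm to the right of lens 1, which is 73.9 − (34.16) = 39.74 cm to the left of lens 2, so d_o2 = +39.74 cm.
Lens 2: 1/d_i2 = 1/f₂ − 1/d_o2 = 1/(25.1) − 1/(39.74) = 0.01468, so d_i2 = 68.1 cm.
The final image is real, 68.1 cm to the right of lens 2 (overall magnification ≈ 1.0).

68.1 cm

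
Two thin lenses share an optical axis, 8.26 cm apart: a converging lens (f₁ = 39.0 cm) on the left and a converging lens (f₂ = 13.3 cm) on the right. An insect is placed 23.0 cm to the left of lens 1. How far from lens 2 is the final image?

Lens 1: 1/d_i1 = 1/f₁ − 1/d_o1 = 1/(39.0) − 1/(23.0) = -0.01784, so d_i1 = -56.06 cm.
The intermediate image is 56.06 cm to the left of lens 1 (virtual), which is 8.26 − (-56.06) = 64.32 cm to the left of lens 2, so d_o2 = +64.32 cm.
Lens 2: 1/d_i2 = 1/f₂ − 1/d_o2 = 1/(13.3) − 1/(64.32) = 0.05964, so d_i2 = 16.8 cm.
The final image is real, 16.8 cm to the right of lens 2 (overall magnification ≈ -0.64).

16.8 cm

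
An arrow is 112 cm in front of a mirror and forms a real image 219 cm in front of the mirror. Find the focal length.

Real image ⇒ d_i = +219 cm.
1/f = 1/d_o + 1/d_i = 1/(112) + 1/(219) = 0.01349, so f = 74.1 cm.
Since f is positive, the mirror is concave.

f = 74.1 cm (concave)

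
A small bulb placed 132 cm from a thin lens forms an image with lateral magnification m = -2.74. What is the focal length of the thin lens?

m = −d_i/d_o ⇒ d_i = −m·d_o = −(-2.74)·(132) = 361.7 cm.
1/f = 1/d_o + 1/d_i = 1/(132) + 1/(361.7) = 0.01034, so f = 96.7 cm.
Since f is positive, the thin lens is converging.

f = 96.7 cm (converging)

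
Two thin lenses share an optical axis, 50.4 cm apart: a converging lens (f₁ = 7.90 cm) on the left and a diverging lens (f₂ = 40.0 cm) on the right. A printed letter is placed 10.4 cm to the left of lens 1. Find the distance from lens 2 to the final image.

Lens 1: 1/d_i1 = 1/f₁ − 1/d_o1 = 1/(7.90) − 1/(10.4) = 0.03043, so d_i1 = 32.86 cm.
The intermediate image is 32.86 cm to the right of lens 1, which is 50.4 − (32.86) = 17.54 cm to the left of lens 2, so d_o2 = +17.54 cm.
Lens 2 is diverging, so f₂ = −40.0 cm.
Lens 2: 1/d_i2 = 1/f₂ − 1/d_o2 = 1/(-40.0) − 1/(17.54) = -0.08201, so d_i2 = -12.2 cm.
The final image is virtual, 12.2 cm to the left of lens 2 (overall magnification ≈ -2.2).

12.2 cm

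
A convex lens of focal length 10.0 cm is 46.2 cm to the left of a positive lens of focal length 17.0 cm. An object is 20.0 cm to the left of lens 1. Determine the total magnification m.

Lens 1: 1/d_i1 = 1/(10.0) − 1/(20.0) = 0.05000, so d_i1 = 20.00 cm; m₁ = −d_i1/d_o1 = -1.000.
d_o2 = 46.2 − (20.00) = 26.20 cm.
Lens 2: 1/d_i2 = 1/(17.0) − 1/(26.20) = 0.02066, so d_i2 = 48.41 cm; m₂ = −d_i2/d_o2 = -1.848.
m = m₁·m₂ = (-1.000)(-1.848) = +1.85.

m = +1.85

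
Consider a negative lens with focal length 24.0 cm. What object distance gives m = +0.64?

For a negative lens, f = -24.0 cm.
m = −d_i/d_o ⇒ d_i = −m·d_o.
1/f = 1/d_o + 1/d_i = 1/d_o − 1/(m·d_o) = (1 − 1/m)/d_o, so d_o = f(1 − 1/m) = (-24.00)(1 − 1/(+0.64)) = 13.5 cm.

13.5 cm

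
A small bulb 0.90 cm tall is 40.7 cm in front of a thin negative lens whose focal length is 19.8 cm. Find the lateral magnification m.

m = +0.327

For a negative lens, f = -19.8 cm.
1/d_i = 1/f − 1/d_o = 1/(-19.80) − 1/(40.7) = -0.07508, so d_i = -13.32 cm.
m = −d_i/d_o = −(-13.32)/(40.7) = +0.327.
The image is virtual, upright and reduced, on the same side as the object.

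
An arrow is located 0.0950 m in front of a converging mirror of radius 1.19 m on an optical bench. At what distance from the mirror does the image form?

f = R/2 = 1.19/2 = 0.5950 m.
Mirror equation: 1/d_i = 1/f − 1/d_o = 1/(0.5950) − 1/(0.0950) = 1.681 − 10.53 = -8.846, so d_i = -0.113 m.
The image is virtual, upright and enlarged, behind the mirror.

0.113 m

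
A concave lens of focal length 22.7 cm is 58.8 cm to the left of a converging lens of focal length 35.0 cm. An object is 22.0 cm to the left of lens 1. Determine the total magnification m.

f₁ = −22.7 cm (diverging).
Lens 1: 1/d_i1 = 1/(-22.7) − 1/(22.0) = -0.08951, so d_i1 = -11.17 cm; m₁ = −d_i1/d_o1 = +0.5077.
d_o2 = 58.8 − (-11.17) = 69.97 cm.
Lens 2: 1/d_i2 = 1/(35.0) − 1/(69.97) = 0.01428, so d_i2 = 70.03 cm; m₂ = −d_i2/d_o2 = -1.001.
m = m₁·m₂ = (+0.5077)(-1.001) = -0.508.

m = -0.508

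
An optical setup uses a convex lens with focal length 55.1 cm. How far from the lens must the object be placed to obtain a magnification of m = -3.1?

m = −d_i/d_o ⇒ d_i = −m·d_o.
1/f = 1/d_o + 1/d_i = 1/d_o − 1/(m·d_o) = (1 − 1/m)/d_o, so d_o = f(1 − 1/m) = (55.10)(1 − 1/(-3.1)) = 72.9 cm.

72.9 cm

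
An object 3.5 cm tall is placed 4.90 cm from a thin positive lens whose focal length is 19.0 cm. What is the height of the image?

1/d_i = 1/f − 1/d_o = 1/(19.00) − 1/(4.90) = -0.1515, so d_i = -6.603 cm.
m = −d_i/d_o = +1.348.
|h_i| = |m|·h_o = 1.348 × 3.5 = 4.72 cm. The image is virtual, upright and enlarged, on the same side as the object.

4.72 cm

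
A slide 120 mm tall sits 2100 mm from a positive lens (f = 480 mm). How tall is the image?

35.6 mm

1/d_i = 1/f − 1/d_o = 1/(480.0) − 1/(2100) = 0.001607, so d_i = 622.2 mm.
m = −d_i/d_o = -0.2963.
|h_i| = |m|·h_o = 0.2963 × 120 = 35.6 mm. The image is real, inverted and reduced, on the far side of the lens.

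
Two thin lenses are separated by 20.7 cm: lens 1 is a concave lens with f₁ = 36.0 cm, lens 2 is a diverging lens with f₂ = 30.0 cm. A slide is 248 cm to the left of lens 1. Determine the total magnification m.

m = +0.0463

f₁ = −36.0 cm (diverging).
Lens 1: 1/d_i1 = 1/(-36.0) − 1/(248) = -0.03181, so d_i1 = -31.44 cm; m₁ = −d_i1/d_o1 = +0.1268.
d_o2 = 20.7 − (-31.44) = 52.14 cm.
f₂ = −30.0 cm (diverging).
Lens 2: 1/d_i2 = 1/(-30.0) − 1/(52.14) = -0.05251, so d_i2 = -19.04 cm; m₂ = −d_i2/d_o2 = +0.3652.
m = m₁·m₂ = (+0.1268)(+0.3652) = +0.0463.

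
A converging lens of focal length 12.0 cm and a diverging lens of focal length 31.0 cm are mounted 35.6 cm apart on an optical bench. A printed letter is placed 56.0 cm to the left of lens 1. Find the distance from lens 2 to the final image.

12.3 cm

Lens 1: 1/d_i1 = 1/f₁ − 1/d_o1 = 1/(12.0) − 1/(56.0) = 0.06548, so d_i1 = 15.27 cm.
The intermediate image is 15.27 cm to the right of lens 1, which is 35.6 − (15.27) = 20.33 cm to the left of lens 2, so d_o2 = +20.33 cm.
Lens 2 is diverging, so f₂ = −31.0 cm.
Lens 2: 1/d_i2 = 1/f₂ − 1/d_o2 = 1/(-31.0) − 1/(20.33) = -0.08145, so d_i2 = -12.3 cm.
The final image is virtual, 12.3 cm to the left of lens 2 (overall magnification ≈ -0.16).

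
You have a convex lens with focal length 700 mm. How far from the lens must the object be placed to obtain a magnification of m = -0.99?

1410 mm

m = −d_i/d_o ⇒ d_i = −m·d_o.
1/f = 1/d_o + 1/d_i = 1/d_o − 1/(m·d_o) = (1 − 1/m)/d_o, so d_o = f(1 − 1/m) = (700.0)(1 − 1/(-0.99)) = 1410 mm.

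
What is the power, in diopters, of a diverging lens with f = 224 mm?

For a diverging lens, f = −224 mm.
f = -22.4 cm = -0.224 m.
P = 1/f = 1/(-0.224 m) = -4.46 D.

P = -4.46 D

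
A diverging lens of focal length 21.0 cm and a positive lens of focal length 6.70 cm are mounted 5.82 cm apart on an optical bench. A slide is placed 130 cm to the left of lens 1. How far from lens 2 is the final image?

Lens 1 is diverging, so f₁ = −21.0 cm.
Lens 1: 1/d_i1 = 1/f₁ − 1/d_o1 = 1/(-21.0) − 1/(130) = -0.05531, so d_i1 = -18.08 cm.
The intermediate image is 18.08 cm to the left of lens 1 (virtual), which is 5.82 − (-18.08) = 23.90 cm to the left of lens 2, so d_o2 = +23.90 cm.
Lens 2: 1/d_i2 = 1/f₂ − 1/d_o2 = 1/(6.70) − 1/(23.90) = 0.1074, so d_i2 = 9.31 cm.
The final image is real, 9.31 cm to the right of lens 2 (overall magnification ≈ -0.054).

9.31 cm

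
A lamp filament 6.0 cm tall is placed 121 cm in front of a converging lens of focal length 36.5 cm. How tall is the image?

2.59 cm

1/d_i = 1/f − 1/d_o = 1/(36.50) − 1/(121) = 0.01913, so d_i = 52.27 cm.
m = −d_i/d_o = -0.4320.
|h_i| = |m|·h_o = 0.4320 × 6.0 = 2.59 cm. The image is real, inverted and reduced, on the far side of the lens.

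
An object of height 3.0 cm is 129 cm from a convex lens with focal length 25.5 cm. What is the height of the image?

1/d_i = 1/f − 1/d_o = 1/(25.50) − 1/(129) = 0.03146, so d_i = 31.78 cm.
m = −d_i/d_o = -0.2464.
|h_i| = |m|·h_o = 0.2464 × 3.0 = 0.739 cm. The image is real, inverted and reduced, on the far side of the lens.

0.739 cm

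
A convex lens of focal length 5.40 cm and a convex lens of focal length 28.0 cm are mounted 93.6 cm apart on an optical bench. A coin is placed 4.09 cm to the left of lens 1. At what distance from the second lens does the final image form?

37.5 cm

Lens 1: 1/d_i1 = 1/f₁ − 1/d_o1 = 1/(5.40) − 1/(4.09) = -0.05931, so d_i1 = -16.86 cm.
The intermediate image is 16.86 cm to the left of lens 1 (virtual), which is 93.6 − (-16.86) = 110.5 cm to the left of lens 2, so d_o2 = +110.5 cm.
Lens 2: 1/d_i2 = 1/f₂ − 1/d_o2 = 1/(28.0) − 1/(110.5) = 0.02666, so d_i2 = 37.5 cm.
The final image is real, 37.5 cm to the right of lens 2 (overall magnification ≈ -1.4).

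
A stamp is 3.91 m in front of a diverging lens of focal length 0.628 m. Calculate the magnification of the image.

m = +0.138

For a diverging lens, f = -0.628 m.
1/d_i = 1/f − 1/d_o = 1/(-0.6280) − 1/(3.91) = -1.848, so d_i = -0.5411 m.
m = −d_i/d_o = −(-0.5411)/(3.91) = +0.138.
The image is virtual, upright and reduced, on the same side as the object.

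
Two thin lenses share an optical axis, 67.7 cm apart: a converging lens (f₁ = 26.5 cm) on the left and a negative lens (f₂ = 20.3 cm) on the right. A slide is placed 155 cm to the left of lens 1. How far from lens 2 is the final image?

12.9 cm

Lens 1: 1/d_i1 = 1/f₁ − 1/d_o1 = 1/(26.5) − 1/(155) = 0.03128, so d_i1 = 31.96 cm.
The intermediate image is 31.96 cm to the right of lens 1, which is 67.7 − (31.96) = 35.74 cm to the left of lens 2, so d_o2 = +35.74 cm.
Lens 2 is diverging, so f₂ = −20.3 cm.
Lens 2: 1/d_i2 = 1/f₂ − 1/d_o2 = 1/(-20.3) − 1/(35.74) = -0.07724, so d_i2 = -12.9 cm.
The final image is virtual, 12.9 cm to the left of lens 2 (overall magnification ≈ -0.075).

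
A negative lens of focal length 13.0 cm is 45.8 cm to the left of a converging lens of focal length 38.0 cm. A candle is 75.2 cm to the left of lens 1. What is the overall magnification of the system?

f₁ = −13.0 cm (diverging).
Lens 1: 1/d_i1 = 1/(-13.0) − 1/(75.2) = -0.09022, so d_i1 = -11.08 cm; m₁ = −d_i1/d_o1 = +0.1473.
d_o2 = 45.8 − (-11.08) = 56.88 cm.
Lens 2: 1/d_i2 = 1/(38.0) − 1/(56.88) = 0.008735, so d_i2 = 114.5 cm; m₂ = −d_i2/d_o2 = -2.013.
m = m₁·m₂ = (+0.1473)(-2.013) = -0.297.

m = -0.297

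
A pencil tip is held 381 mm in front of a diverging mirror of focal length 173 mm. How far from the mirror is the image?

For a diverging mirror, f = -173 mm.
Mirror equation: 1/s_i = 1/f − 1/s_o = 1/(-173.0) − 1/(381) = -0.005780 − 0.002625 = -0.008405, so s_i = -119 mm.
The image is virtual, upright and reduced, behind the mirror.

119 mm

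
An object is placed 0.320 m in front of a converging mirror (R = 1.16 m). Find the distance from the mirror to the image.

f = R/2 = 1.16/2 = 0.5800 m.
Mirror equation: 1/q = 1/f − 1/p = 1/(0.5800) − 1/(0.320) = 1.724 − 3.125 = -1.401, so q = -0.714 m.
The image is virtual, upright and enlarged, behind the mirror.

0.714 m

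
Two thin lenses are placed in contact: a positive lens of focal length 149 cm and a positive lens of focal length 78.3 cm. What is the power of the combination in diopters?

P₁ = 1/f₁ = 1/(1.49 m) = +0.6711 D; P₂ = 1/f₂ = 1/(0.783 m) = +1.277 D.
For thin lenses in contact, P = P₁ + P₂ = (+0.6711) + (+1.277) = +1.95 D.

P = +1.95 D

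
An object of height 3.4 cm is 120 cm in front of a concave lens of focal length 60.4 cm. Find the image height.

For a concave lens, f = -60.4 cm.
1/d_i = 1/f − 1/d_o = 1/(-60.40) − 1/(120) = -0.02489, so d_i = -40.18 cm.
m = −d_i/d_o = +0.3348.
|h_i| = |m|·h_o = 0.3348 × 3.4 = 1.14 cm. The image is virtual, upright and reduced, on the same side as the object.

1.14 cm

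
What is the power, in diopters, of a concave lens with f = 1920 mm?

P = -0.521 D

For a concave lens, f = −1920 mm.
f = -192 cm = -1.92 m.
P = 1/f = 1/(-1.92 m) = -0.521 D.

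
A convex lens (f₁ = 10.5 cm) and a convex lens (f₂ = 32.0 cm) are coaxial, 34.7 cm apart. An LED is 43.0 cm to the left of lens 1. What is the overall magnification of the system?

Lens 1: 1/d_i1 = 1/(10.5) − 1/(43.0) = 0.07198, so d_i1 = 13.89 cm; m₁ = −d_i1/d_o1 = -0.3230.
d_o2 = 34.7 − (13.89) = 20.81 cm.
Lens 2: 1/d_i2 = 1/(32.0) − 1/(20.81) = -0.01680, so d_i2 = -59.51 cm; m₂ = −d_i2/d_o2 = +2.860.
m = m₁·m₂ = (-0.3230)(+2.860) = -0.924.

m = -0.924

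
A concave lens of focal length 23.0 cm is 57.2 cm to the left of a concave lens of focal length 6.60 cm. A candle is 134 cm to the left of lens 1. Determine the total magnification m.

f₁ = −23.0 cm (diverging).
Lens 1: 1/d_i1 = 1/(-23.0) − 1/(134) = -0.05094, so d_i1 = -19.63 cm; m₁ = −d_i1/d_o1 = +0.1465.
d_o2 = 57.2 − (-19.63) = 76.83 cm.
f₂ = −6.60 cm (diverging).
Lens 2: 1/d_i2 = 1/(-6.60) − 1/(76.83) = -0.1645, so d_i2 = -6.078 cm; m₂ = −d_i2/d_o2 = +0.07911.
m = m₁·m₂ = (+0.1465)(+0.07911) = +0.0116.

m = +0.0116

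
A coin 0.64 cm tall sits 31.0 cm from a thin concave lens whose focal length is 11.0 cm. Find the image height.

0.168 cm

For a concave lens, f = -11.0 cm.
1/d_i = 1/f − 1/d_o = 1/(-11.00) − 1/(31.0) = -0.1232, so d_i = -8.119 cm.
m = −d_i/d_o = +0.2619.
|h_i| = |m|·h_o = 0.2619 × 0.64 = 0.168 cm. The image is virtual, upright and reduced, on the same side as the object.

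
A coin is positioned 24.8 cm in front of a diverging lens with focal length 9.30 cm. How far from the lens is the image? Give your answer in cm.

For a diverging lens, f = -9.30 cm.
Lens equation: 1/v = 1/f − 1/u = 1/(-9.300) − 1/(24.8) = -0.1075 − 0.04032 = -0.1478, so v = -6.76 cm.
The image is virtual, upright and reduced, on the same side as the object.

6.76 cm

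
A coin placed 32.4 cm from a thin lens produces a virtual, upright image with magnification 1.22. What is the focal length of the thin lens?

m = −d_i/d_o ⇒ d_i = −m·d_o = −(+1.22)·(32.4) = -39.53 cm.
1/f = 1/d_o + 1/d_i = 1/(32.4) + 1/(-39.53) = 0.005567, so f = 180 cm.
Since f is positive, the thin lens is converging.

f = 180 cm (converging)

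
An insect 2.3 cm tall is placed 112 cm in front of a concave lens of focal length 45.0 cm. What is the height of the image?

0.659 cm

For a concave lens, f = -45.0 cm.
1/d_i = 1/f − 1/d_o = 1/(-45.00) − 1/(112) = -0.03115, so d_i = -32.10 cm.
m = −d_i/d_o = +0.2866.
|h_i| = |m|·h_o = 0.2866 × 2.3 = 0.659 cm. The image is virtual, upright and reduced, on the same side as the object.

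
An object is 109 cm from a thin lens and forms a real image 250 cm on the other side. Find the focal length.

Real image ⇒ d_i = +250 cm.
1/f = 1/d_o + 1/d_i = 1/(109) + 1/(250) = 0.01317, so f = 75.9 cm.
Since f is positive, the thin lens is converging.

f = 75.9 cm (converging)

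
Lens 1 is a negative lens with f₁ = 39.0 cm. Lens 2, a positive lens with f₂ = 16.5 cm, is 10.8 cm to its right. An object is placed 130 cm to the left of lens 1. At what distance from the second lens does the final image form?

Lens 1 is diverging, so f₁ = −39.0 cm.
Lens 1: 1/d_i1 = 1/f₁ − 1/d_o1 = 1/(-39.0) − 1/(130) = -0.03333, so d_i1 = -30.00 cm.
The intermediate image is 30.00 cm to the left of lens 1 (virtual), which is 10.8 − (-30.00) = 40.80 cm to the left of lens 2, so d_o2 = +40.80 cm.
Lens 2: 1/d_i2 = 1/f₂ − 1/d_o2 = 1/(16.5) − 1/(40.80) = 0.03610, so d_i2 = 27.7 cm.
The final image is real, 27.7 cm to the right of lens 2 (overall magnification ≈ -0.16).

27.7 cm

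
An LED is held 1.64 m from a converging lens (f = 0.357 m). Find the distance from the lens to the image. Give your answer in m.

Lens equation: 1/q = 1/f − 1/p = 1/(0.3570) − 1/(1.64) = 2.801 − 0.6098 = 2.191, so q = 0.456 m.
The image is real, inverted and reduced, on the far side of the lens.

0.456 m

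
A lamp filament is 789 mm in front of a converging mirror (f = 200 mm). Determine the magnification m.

1/d_i = 1/f − 1/d_o = 1/(200.0) − 1/(789) = 0.003733, so d_i = 267.9 mm.
m = −d_i/d_o = −(267.9)/(789) = -0.340.
The image is real, inverted and reduced, in front of the mirror.

m = -0.340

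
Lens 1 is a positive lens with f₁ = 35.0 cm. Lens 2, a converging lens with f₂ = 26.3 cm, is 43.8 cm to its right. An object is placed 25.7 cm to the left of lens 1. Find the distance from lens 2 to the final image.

Lens 1: 1/d_i1 = 1/f₁ − 1/d_o1 = 1/(35.0) − 1/(25.7) = -0.01034, so d_i1 = -96.72 cm.
The intermediate image is 96.72 cm to the left of lens 1 (virtual), which is 43.8 − (-96.72) = 140.5 cm to the left of lens 2, so d_o2 = +140.5 cm.
Lens 2: 1/d_i2 = 1/f₂ − 1/d_o2 = 1/(26.3) − 1/(140.5) = 0.03091, so d_i2 = 32.4 cm.
The final image is real, 32.4 cm to the right of lens 2 (overall magnification ≈ -0.87).

32.4 cm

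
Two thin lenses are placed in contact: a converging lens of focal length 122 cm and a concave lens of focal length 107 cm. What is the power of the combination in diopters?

P = -0.115 D

P₁ = 1/f₁ = 1/(1.22 m) = +0.8197 D; P₂ = 1/f₂ = 1/(-1.07 m) = -0.9346 D.
For thin lenses in contact, P = P₁ + P₂ = (+0.8197) + (-0.9346) = -0.115 D.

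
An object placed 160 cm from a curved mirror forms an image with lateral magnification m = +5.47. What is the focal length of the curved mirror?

f = 196 cm (concave)

m = −d_i/d_o ⇒ d_i = −m·d_o = −(+5.47)·(160) = -875.2 cm.
1/f = 1/d_o + 1/d_i = 1/(160) + 1/(-875.2) = 0.005107, so f = 196 cm.
Since f is positive, the curved mirror is concave.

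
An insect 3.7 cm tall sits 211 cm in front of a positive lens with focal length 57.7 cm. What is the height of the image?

1/d_i = 1/f − 1/d_o = 1/(57.70) − 1/(211) = 0.01259, so d_i = 79.42 cm.
m = −d_i/d_o = -0.3764.
|h_i| = |m|·h_o = 0.3764 × 3.7 = 1.39 cm. The image is real, inverted and reduced, on the far side of the lens.

1.39 cm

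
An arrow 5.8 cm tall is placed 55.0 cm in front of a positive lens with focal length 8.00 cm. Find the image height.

0.987 cm

1/d_i = 1/f − 1/d_o = 1/(8.000) − 1/(55.0) = 0.1068, so d_i = 9.362 cm.
m = −d_i/d_o = -0.1702.
|h_i| = |m|·h_o = 0.1702 × 5.8 = 0.987 cm. The image is real, inverted and reduced, on the far side of the lens.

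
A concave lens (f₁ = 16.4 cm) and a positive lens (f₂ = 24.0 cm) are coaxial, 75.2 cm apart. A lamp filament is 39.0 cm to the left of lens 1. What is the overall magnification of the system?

f₁ = −16.4 cm (diverging).
Lens 1: 1/d_i1 = 1/(-16.4) − 1/(39.0) = -0.08662, so d_i1 = -11.55 cm; m₁ = −d_i1/d_o1 = +0.2962.
d_o2 = 75.2 − (-11.55) = 86.75 cm.
Lens 2: 1/d_i2 = 1/(24.0) − 1/(86.75) = 0.03014, so d_i2 = 33.18 cm; m₂ = −d_i2/d_o2 = -0.3825.
m = m₁·m₂ = (+0.2962)(-0.3825) = -0.113.

m = -0.113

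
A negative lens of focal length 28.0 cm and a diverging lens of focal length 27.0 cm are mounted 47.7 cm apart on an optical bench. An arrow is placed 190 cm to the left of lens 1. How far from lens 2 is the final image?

19.6 cm

Lens 1 is diverging, so f₁ = −28.0 cm.
Lens 1: 1/d_i1 = 1/f₁ − 1/d_o1 = 1/(-28.0) − 1/(190) = -0.04098, so d_i1 = -24.40 cm.
The intermediate image is 24.40 cm to the left of lens 1 (virtual), which is 47.7 − (-24.40) = 72.10 cm to the left of lens 2, so d_o2 = +72.10 cm.
Lens 2 is diverging, so f₂ = −27.0 cm.
Lens 2: 1/d_i2 = 1/f₂ − 1/d_o2 = 1/(-27.0) − 1/(72.10) = -0.05091, so d_i2 = -19.6 cm.
The final image is virtual, 19.6 cm to the left of lens 2 (overall magnification ≈ 0.035).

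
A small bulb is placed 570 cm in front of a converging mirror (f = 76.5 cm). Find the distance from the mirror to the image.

88.4 cm

Mirror equation: 1/s_i = 1/f − 1/s_o = 1/(76.50) − 1/(570) = 0.01307 − 0.001754 = 0.01132, so s_i = 88.4 cm.
The image is real, inverted and reduced, in front of the mirror.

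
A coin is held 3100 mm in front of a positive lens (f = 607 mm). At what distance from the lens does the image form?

755 mm

Thin-lens equation: 1/d_i = 1/f − 1/d_o = 1/(607.0) − 1/(3100) = 0.001647 − 0.0003226 = 0.001325, so d_i = 755 mm.
The image is real, inverted and reduced, on the far side of the lens.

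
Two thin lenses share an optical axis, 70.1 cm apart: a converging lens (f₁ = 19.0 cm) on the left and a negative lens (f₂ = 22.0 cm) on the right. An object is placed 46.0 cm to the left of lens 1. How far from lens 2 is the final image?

13.9 cm

Lens 1: 1/d_i1 = 1/f₁ − 1/d_o1 = 1/(19.0) − 1/(46.0) = 0.03089, so d_i1 = 32.37 cm.
The intermediate image is 32.37 cm to the right of lens 1, which is 70.1 − (32.37) = 37.73 cm to the left of lens 2, so d_o2 = +37.73 cm.
Lens 2 is diverging, so f₂ = −22.0 cm.
Lens 2: 1/d_i2 = 1/f₂ − 1/d_o2 = 1/(-22.0) − 1/(37.73) = -0.07196, so d_i2 = -13.9 cm.
The final image is virtual, 13.9 cm to the left of lens 2 (overall magnification ≈ -0.26).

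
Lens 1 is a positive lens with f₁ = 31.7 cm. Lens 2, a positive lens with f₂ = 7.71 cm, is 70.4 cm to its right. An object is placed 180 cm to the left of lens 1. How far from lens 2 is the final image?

Lens 1: 1/d_i1 = 1/f₁ − 1/d_o1 = 1/(31.7) − 1/(180) = 0.02599, so d_i1 = 38.48 cm.
The intermediate image is 38.48 cm to the right of lens 1, which is 70.4 − (38.48) = 31.92 cm to the left of lens 2, so d_o2 = +31.92 cm.
Lens 2: 1/d_i2 = 1/f₂ − 1/d_o2 = 1/(7.71) − 1/(31.92) = 0.09837, so d_i2 = 10.2 cm.
The final image is real, 10.2 cm to the right of lens 2 (overall magnification ≈ 0.068).

10.2 cm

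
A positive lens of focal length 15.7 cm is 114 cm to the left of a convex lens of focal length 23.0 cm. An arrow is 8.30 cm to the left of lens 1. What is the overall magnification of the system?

m = -0.449

Lens 1: 1/d_i1 = 1/(15.7) − 1/(8.30) = -0.05679, so d_i1 = -17.61 cm; m₁ = −d_i1/d_o1 = +2.122.
d_o2 = 114 − (-17.61) = 131.6 cm.
Lens 2: 1/d_i2 = 1/(23.0) − 1/(131.6) = 0.03588, so d_i2 = 27.87 cm; m₂ = −d_i2/d_o2 = -0.2118.
m = m₁·m₂ = (+2.122)(-0.2118) = -0.449.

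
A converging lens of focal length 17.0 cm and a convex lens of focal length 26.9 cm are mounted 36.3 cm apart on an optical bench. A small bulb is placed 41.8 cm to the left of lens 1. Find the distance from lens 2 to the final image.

10.7 cm

Lens 1: 1/d_i1 = 1/f₁ − 1/d_o1 = 1/(17.0) − 1/(41.8) = 0.03490, so d_i1 = 28.65 cm.
The intermediate image is 28.65 cm to the right of lens 1, which is 36.3 − (28.65) = 7.650 cm to the left of lens 2, so d_o2 = +7.650 cm.
Lens 2: 1/d_i2 = 1/f₂ − 1/d_o2 = 1/(26.9) − 1/(7.650) = -0.09354, so d_i2 = -10.7 cm.
The final image is virtual, 10.7 cm to the left of lens 2 (overall magnification ≈ -0.96).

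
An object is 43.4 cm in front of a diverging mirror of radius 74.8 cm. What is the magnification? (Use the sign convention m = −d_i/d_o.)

f = R/2 = 74.8/2 = 37.40 cm; for a diverging mirror, f = -37.40 cm.
1/d_i = 1/f − 1/d_o = 1/(-37.40) − 1/(43.4) = -0.04978, so d_i = -20.09 cm.
m = −d_i/d_o = −(-20.09)/(43.4) = +0.463.
The image is virtual, upright and reduced, behind the mirror.

m = +0.463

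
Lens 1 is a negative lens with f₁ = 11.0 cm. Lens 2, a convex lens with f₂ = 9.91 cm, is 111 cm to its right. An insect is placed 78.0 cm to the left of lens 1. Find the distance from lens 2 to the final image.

Lens 1 is diverging, so f₁ = −11.0 cm.
Lens 1: 1/d_i1 = 1/f₁ − 1/d_o1 = 1/(-11.0) − 1/(78.0) = -0.1037, so d_i1 = -9.640 cm.
The intermediate image is 9.640 cm to the left of lens 1 (virtual), which is 111 − (-9.640) = 120.6 cm to the left of lens 2, so d_o2 = +120.6 cm.
Lens 2: 1/d_i2 = 1/f₂ − 1/d_o2 = 1/(9.91) − 1/(120.6) = 0.09262, so d_i2 = 10.8 cm.
The final image is real, 10.8 cm to the right of lens 2 (overall magnification ≈ -0.011).

10.8 cm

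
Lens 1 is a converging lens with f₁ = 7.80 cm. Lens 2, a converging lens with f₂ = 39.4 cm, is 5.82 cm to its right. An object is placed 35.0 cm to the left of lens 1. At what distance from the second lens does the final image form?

Lens 1: 1/d_i1 = 1/f₁ − 1/d_o1 = 1/(7.80) − 1/(35.0) = 0.09963, so d_i1 = 10.04 cm.
The intermediate image is 10.04 cm to the right of lens 1, which lies 4.220 cm to the right of lens 2 — a virtual object — so d_o2 = −4.220 cm.
Lens 2: 1/d_i2 = 1/f₂ − 1/d_o2 = 1/(39.4) − 1/(-4.220) = 0.2623, so d_i2 = 3.81 cm.
The final image is real, 3.81 cm to the right of lens 2 (overall magnification ≈ -0.26).

3.81 cm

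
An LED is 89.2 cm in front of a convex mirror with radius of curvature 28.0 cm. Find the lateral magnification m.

m = +0.136

f = R/2 = 28.0/2 = 14.00 cm; for a convex mirror, f = -14.00 cm.
1/d_i = 1/f − 1/d_o = 1/(-14.00) − 1/(89.2) = -0.08264, so d_i = -12.10 cm.
m = −d_i/d_o = −(-12.10)/(89.2) = +0.136.
The image is virtual, upright and reduced, behind the mirror.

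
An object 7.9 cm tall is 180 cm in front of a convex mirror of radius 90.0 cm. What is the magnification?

f = R/2 = 90.0/2 = 45.00 cm; for a convex mirror, f = -45.00 cm.
1/d_i = 1/f − 1/d_o = 1/(-45.00) − 1/(180) = -0.02778, so d_i = -36.00 cm.
m = −d_i/d_o = −(-36.00)/(180) = +0.200.
The image is virtual, upright and reduced, behind the mirror.

m = +0.200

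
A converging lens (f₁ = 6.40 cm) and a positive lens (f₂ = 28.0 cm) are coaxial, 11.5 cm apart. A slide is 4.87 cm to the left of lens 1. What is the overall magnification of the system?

m = -30.3

Lens 1: 1/d_i1 = 1/(6.40) − 1/(4.87) = -0.04909, so d_i1 = -20.37 cm; m₁ = −d_i1/d_o1 = +4.183.
d_o2 = 11.5 − (-20.37) = 31.87 cm.
Lens 2: 1/d_i2 = 1/(28.0) − 1/(31.87) = 0.004337, so d_i2 = 230.6 cm; m₂ = −d_i2/d_o2 = -7.235.
m = m₁·m₂ = (+4.183)(-7.235) = -30.3.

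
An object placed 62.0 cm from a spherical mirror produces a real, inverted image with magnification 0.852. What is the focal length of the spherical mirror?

f = 28.5 cm (concave)

m = −d_i/d_o ⇒ d_i = −m·d_o = −(-0.852)·(62.0) = 52.82 cm.
1/f = 1/d_o + 1/d_i = 1/(62.0) + 1/(52.82) = 0.03506, so f = 28.5 cm.
Since f is positive, the spherical mirror is concave.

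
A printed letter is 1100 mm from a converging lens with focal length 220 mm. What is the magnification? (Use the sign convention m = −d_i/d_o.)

1/d_i = 1/f − 1/d_o = 1/(220.0) − 1/(1100) = 0.003636, so d_i = 275.0 mm.
m = −d_i/d_o = −(275.0)/(1100) = -0.250.
The image is real, inverted and reduced, on the far side of the lens.

m = -0.250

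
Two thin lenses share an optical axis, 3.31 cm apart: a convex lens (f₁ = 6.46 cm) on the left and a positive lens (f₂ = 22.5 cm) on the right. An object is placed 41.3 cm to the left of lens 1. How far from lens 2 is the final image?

Lens 1: 1/d_i1 = 1/f₁ − 1/d_o1 = 1/(6.46) − 1/(41.3) = 0.1306, so d_i1 = 7.658 cm.
The intermediate image is 7.658 cm to the right of lens 1, which lies 4.348 cm to the right of lens 2 — a virtual object — so d_o2 = −4.348 cm.
Lens 2: 1/d_i2 = 1/f₂ − 1/d_o2 = 1/(22.5) − 1/(-4.348) = 0.2744, so d_i2 = 3.64 cm.
The final image is real, 3.64 cm to the right of lens 2 (overall magnification ≈ -0.16).

3.64 cm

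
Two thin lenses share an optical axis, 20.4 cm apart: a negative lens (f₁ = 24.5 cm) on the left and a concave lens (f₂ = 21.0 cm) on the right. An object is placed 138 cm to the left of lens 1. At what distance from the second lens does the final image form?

13.9 cm

Lens 1 is diverging, so f₁ = −24.5 cm.
Lens 1: 1/d_i1 = 1/f₁ − 1/d_o1 = 1/(-24.5) − 1/(138) = -0.04806, so d_i1 = -20.81 cm.
The intermediate image is 20.81 cm to the left of lens 1 (virtual), which is 20.4 − (-20.81) = 41.21 cm to the left of lens 2, so d_o2 = +41.21 cm.
Lens 2 is diverging, so f₂ = −21.0 cm.
Lens 2: 1/d_i2 = 1/f₂ − 1/d_o2 = 1/(-21.0) − 1/(41.21) = -0.07189, so d_i2 = -13.9 cm.
The final image is virtual, 13.9 cm to the left of lens 2 (overall magnification ≈ 0.051).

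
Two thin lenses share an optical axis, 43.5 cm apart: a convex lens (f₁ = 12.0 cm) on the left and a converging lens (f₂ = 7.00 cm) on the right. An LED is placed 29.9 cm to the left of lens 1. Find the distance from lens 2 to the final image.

9.98 cm

Lens 1: 1/d_i1 = 1/f₁ − 1/d_o1 = 1/(12.0) − 1/(29.9) = 0.04989, so d_i1 = 20.04 cm.
The intermediate image is 20.04 cm to the right of lens 1, which is 43.5 − (20.04) = 23.46 cm to the left of lens 2, so d_o2 = +23.46 cm.
Lens 2: 1/d_i2 = 1/f₂ − 1/d_o2 = 1/(7.00) − 1/(23.46) = 0.1002, so d_i2 = 9.98 cm.
The final image is real, 9.98 cm to the right of lens 2 (overall magnification ≈ 0.29).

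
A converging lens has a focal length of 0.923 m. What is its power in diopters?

P = 1/f = 1/(0.923 m) = +1.08 D.

P = +1.08 D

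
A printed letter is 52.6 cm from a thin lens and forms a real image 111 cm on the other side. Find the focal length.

Real image ⇒ d_i = +111 cm.
1/f = 1/d_o + 1/d_i = 1/(52.6) + 1/(111) = 0.02802, so f = 35.7 cm.
Since f is positive, the thin lens is converging.

f = 35.7 cm (converging)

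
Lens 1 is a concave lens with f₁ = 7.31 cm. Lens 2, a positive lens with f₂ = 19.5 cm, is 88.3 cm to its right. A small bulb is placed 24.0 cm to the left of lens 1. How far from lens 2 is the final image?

Lens 1 is diverging, so f₁ = −7.31 cm.
Lens 1: 1/d_i1 = 1/f₁ − 1/d_o1 = 1/(-7.31) − 1/(24.0) = -0.1785, so d_i1 = -5.603 cm.
The intermediate image is 5.603 cm to the left of lens 1 (virtual), which is 88.3 − (-5.603) = 93.90 cm to the left of lens 2, so d_o2 = +93.90 cm.
Lens 2: 1/d_i2 = 1/f₂ − 1/d_o2 = 1/(19.5) − 1/(93.90) = 0.04063, so d_i2 = 24.6 cm.
The final image is real, 24.6 cm to the right of lens 2 (overall magnification ≈ -0.061).

24.6 cm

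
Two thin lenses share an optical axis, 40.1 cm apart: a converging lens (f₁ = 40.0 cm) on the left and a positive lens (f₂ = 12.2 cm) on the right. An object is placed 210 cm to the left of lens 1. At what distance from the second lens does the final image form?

5.28 cm

Lens 1: 1/d_i1 = 1/f₁ − 1/d_o1 = 1/(40.0) − 1/(210) = 0.02024, so d_i1 = 49.41 cm.
The intermediate image is 49.41 cm to the right of lens 1, which lies 9.310 cm to the right of lens 2 — a virtual object — so d_o2 = −9.310 cm.
Lens 2: 1/d_i2 = 1/f₂ − 1/d_o2 = 1/(12.2) − 1/(-9.310) = 0.1894, so d_i2 = 5.28 cm.
The final image is real, 5.28 cm to the right of lens 2 (overall magnification ≈ -0.13).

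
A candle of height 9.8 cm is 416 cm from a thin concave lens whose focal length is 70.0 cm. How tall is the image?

1.41 cm

For a concave lens, f = -70.0 cm.
1/d_i = 1/f − 1/d_o = 1/(-70.00) − 1/(416) = -0.01669, so d_i = -59.92 cm.
m = −d_i/d_o = +0.1440.
|h_i| = |m|·h_o = 0.1440 × 9.8 = 1.41 cm. The image is virtual, upright and reduced, on the same side as the object.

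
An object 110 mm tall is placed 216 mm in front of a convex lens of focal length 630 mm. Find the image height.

1/d_i = 1/f − 1/d_o = 1/(630.0) − 1/(216) = -0.003042, so d_i = -328.7 mm.
m = −d_i/d_o = +1.522.
|h_i| = |m|·h_o = 1.522 × 110 = 167 mm. The image is virtual, upright and enlarged, on the same side as the object.

167 mm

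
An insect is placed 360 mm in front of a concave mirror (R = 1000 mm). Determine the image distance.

f = R/2 = 1000/2 = 500.0 mm.
Mirror equation: 1/v = 1/f − 1/u = 1/(500.0) − 1/(360) = 0.002000 − 0.002778 = -0.0007778, so v = -1290 mm.
The image is virtual, upright and enlarged, behind the mirror.

1290 mm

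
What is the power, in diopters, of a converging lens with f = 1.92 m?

P = +0.521 D

P = 1/f = 1/(1.92 m) = +0.521 D.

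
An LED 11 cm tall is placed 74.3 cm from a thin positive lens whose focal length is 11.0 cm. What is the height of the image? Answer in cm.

1.91 cm

1/d_i = 1/f − 1/d_o = 1/(11.00) − 1/(74.3) = 0.07745, so d_i = 12.91 cm.
m = −d_i/d_o = -0.1738.
|h_i| = |m|·h_o = 0.1738 × 11 = 1.91 cm. The image is real, inverted and reduced, on the far side of the lens.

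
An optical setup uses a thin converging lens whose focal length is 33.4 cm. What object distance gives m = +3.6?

m = −d_i/d_o ⇒ d_i = −m·d_o.
1/f = 1/d_o + 1/d_i = 1/d_o − 1/(m·d_o) = (1 − 1/m)/d_o, so d_o = f(1 − 1/m) = (33.40)(1 − 1/(+3.6)) = 24.1 cm.

24.1 cm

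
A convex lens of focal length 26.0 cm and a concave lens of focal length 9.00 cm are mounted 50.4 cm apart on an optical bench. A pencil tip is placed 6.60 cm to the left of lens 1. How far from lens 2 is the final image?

7.81 cm

Lens 1: 1/d_i1 = 1/f₁ − 1/d_o1 = 1/(26.0) − 1/(6.60) = -0.1131, so d_i1 = -8.845 cm.
The intermediate image is 8.845 cm to the left of lens 1 (virtual), which is 50.4 − (-8.845) = 59.24 cm to the left of lens 2, so d_o2 = +59.24 cm.
Lens 2 is diverging, so f₂ = −9.00 cm.
Lens 2: 1/d_i2 = 1/f₂ − 1/d_o2 = 1/(-9.00) − 1/(59.24) = -0.1280, so d_i2 = -7.81 cm.
The final image is virtual, 7.81 cm to the left of lens 2 (overall magnification ≈ 0.18).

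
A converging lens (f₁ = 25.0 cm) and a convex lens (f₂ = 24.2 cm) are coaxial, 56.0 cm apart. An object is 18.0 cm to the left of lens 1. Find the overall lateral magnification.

m = -0.899

Lens 1: 1/d_i1 = 1/(25.0) − 1/(18.0) = -0.01556, so d_i1 = -64.29 cm; m₁ = −d_i1/d_o1 = +3.572.
d_o2 = 56.0 − (-64.29) = 120.3 cm.
Lens 2: 1/d_i2 = 1/(24.2) − 1/(120.3) = 0.03301, so d_i2 = 30.29 cm; m₂ = −d_i2/d_o2 = -0.2518.
m = m₁·m₂ = (+3.572)(-0.2518) = -0.899.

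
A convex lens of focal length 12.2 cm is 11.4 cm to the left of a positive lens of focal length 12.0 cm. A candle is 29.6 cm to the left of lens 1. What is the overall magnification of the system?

Lens 1: 1/d_i1 = 1/(12.2) − 1/(29.6) = 0.04818, so d_i1 = 20.75 cm; m₁ = −d_i1/d_o1 = -0.7010.
d_o2 = 11.4 − (20.75) = -9.350 cm (virtual object).
Lens 2: 1/d_i2 = 1/(12.0) − 1/(-9.350) = 0.1903, so d_i2 = 5.255 cm; m₂ = −d_i2/d_o2 = +0.5621.
m = m₁·m₂ = (-0.7010)(+0.5621) = -0.394.

m = -0.394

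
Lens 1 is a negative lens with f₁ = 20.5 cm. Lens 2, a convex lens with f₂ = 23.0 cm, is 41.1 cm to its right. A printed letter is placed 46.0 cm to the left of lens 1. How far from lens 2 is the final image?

39.4 cm

Lens 1 is diverging, so f₁ = −20.5 cm.
Lens 1: 1/d_i1 = 1/f₁ − 1/d_o1 = 1/(-20.5) − 1/(46.0) = -0.07052, so d_i1 = -14.18 cm.
The intermediate image is 14.18 cm to the left of lens 1 (virtual), which is 41.1 − (-14.18) = 55.28 cm to the left of lens 2, so d_o2 = +55.28 cm.
Lens 2: 1/d_i2 = 1/f₂ − 1/d_o2 = 1/(23.0) − 1/(55.28) = 0.02539, so d_i2 = 39.4 cm.
The final image is real, 39.4 cm to the right of lens 2 (overall magnification ≈ -0.22).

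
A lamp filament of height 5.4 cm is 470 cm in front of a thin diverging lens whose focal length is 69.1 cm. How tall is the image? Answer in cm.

For a diverging lens, f = -69.1 cm.
1/d_i = 1/f − 1/d_o = 1/(-69.10) − 1/(470) = -0.01660, so d_i = -60.24 cm.
m = −d_i/d_o = +0.1282.
|h_i| = |m|·h_o = 0.1282 × 5.4 = 0.692 cm. The image is virtual, upright and reduced, on the same side as the object.

0.692 cm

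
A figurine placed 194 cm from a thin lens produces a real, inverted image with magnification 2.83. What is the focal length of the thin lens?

f = 143 cm (converging)

m = −d_i/d_o ⇒ d_i = −m·d_o = −(-2.83)·(194) = 549.0 cm.
1/f = 1/d_o + 1/d_i = 1/(194) + 1/(549.0) = 0.006976, so f = 143 cm.
Since f is positive, the thin lens is converging.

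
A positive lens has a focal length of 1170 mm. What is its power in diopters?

f = 117 cm = 1.17 m.
P = 1/f = 1/(1.17 m) = +0.855 D.

P = +0.855 D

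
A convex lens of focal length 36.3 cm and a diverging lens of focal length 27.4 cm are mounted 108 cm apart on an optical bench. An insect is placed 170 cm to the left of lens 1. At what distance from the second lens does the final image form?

19.0 cm

Lens 1: 1/d_i1 = 1/f₁ − 1/d_o1 = 1/(36.3) − 1/(170) = 0.02167, so d_i1 = 46.16 cm.
The intermediate image is 46.16 cm to the right of lens 1, which is 108 − (46.16) = 61.84 cm to the left of lens 2, so d_o2 = +61.84 cm.
Lens 2 is diverging, so f₂ = −27.4 cm.
Lens 2: 1/d_i2 = 1/f₂ − 1/d_o2 = 1/(-27.4) − 1/(61.84) = -0.05267, so d_i2 = -19.0 cm.
The final image is virtual, 19.0 cm to the left of lens 2 (overall magnification ≈ -0.083).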